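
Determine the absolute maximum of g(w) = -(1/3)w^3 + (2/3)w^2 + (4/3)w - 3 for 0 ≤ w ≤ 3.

The derivative is -w^2 + (4/3)w + 4/3, whose only zero in [0, 3] is w = 2.
Compare values at every candidate in [0, 3]: g(0) = -3, g(2) = -1/3, g(3) = -2.
So the maximum is g(2) = -1/3.

-1/3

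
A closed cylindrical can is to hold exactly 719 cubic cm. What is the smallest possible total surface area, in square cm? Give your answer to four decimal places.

With radius r and height h, πr²h = 719 so h = 719/(πr²), and S(r) = 2πr² + 2πrh = 2πr² + 2·719/r.
S'(r) = 4πr − 2·719/r² = 0 ⇒ r³ = 719/(2π), so r ≈ 4.8549 and h = 2r ≈ 9.7099.
S''(r) = 4π + 4·719/r³ > 0, so this is the minimum; S ≈ 444.2906.

444.2906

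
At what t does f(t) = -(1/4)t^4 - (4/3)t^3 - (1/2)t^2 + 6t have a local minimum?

-2

f'(t) = -t^3 - 4t^2 - t + 6. Setting f'(t) = 0 gives t ∈ {-3, -2, 1}.
Since f''(t) = -3t^2 - 8t - 1, we get f''(-3) = -4 < 0 ⇒ local maximum; f''(-2) = 3 > 0 ⇒ local minimum; f''(1) = -12 < 0 ⇒ local maximum.
Thus f has its local minimum at t = -2, with value -22/3.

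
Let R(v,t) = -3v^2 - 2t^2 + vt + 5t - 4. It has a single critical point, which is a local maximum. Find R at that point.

-17/23

∂R/∂v = -6v + t = 0 and ∂R/∂t = v - 4t + 5 = 0, so (v, t) = (5/23, 30/23).
The Hessian has R_{vv} = -6, R_{tt} = -4, R_{vt} = 1, giving D = 23 > 0 with R_{vv} < 0, so the point is a local maximum.
R(5/23, 30/23) = -17/23.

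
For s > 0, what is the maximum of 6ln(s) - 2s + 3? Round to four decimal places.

P'(s) = 6/s − 2 = 0 gives s = 3.
P''(s) = -6/s², which is negative for s > 0, so this is a local maximum.
P(3) = 6·ln(3) - 6 + 3 ≈ 3.5917.

3.5917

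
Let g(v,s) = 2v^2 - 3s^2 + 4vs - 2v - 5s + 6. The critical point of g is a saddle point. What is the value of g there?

119/20

∂g/∂v = 4v + 4s - 2 = 0 and ∂g/∂s = 4v - 6s - 5 = 0, so (v, s) = (4/5, -3/10).
The Hessian has g_{vv} = 4, g_{ss} = -6, g_{vs} = 4, giving D = -40 < 0, so the point is a saddle point.
g(4/5, -3/10) = 119/20.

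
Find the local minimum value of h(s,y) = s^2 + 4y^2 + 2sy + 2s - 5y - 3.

-97/12

∂h/∂s = 2s + 2y + 2 = 0 and ∂h/∂y = 2s + 8y - 5 = 0, so (s, y) = (-13/6, 7/6).
The Hessian has h_{ss} = 2, h_{yy} = 8, h_{sy} = 2, giving D = 12 > 0 with h_{ss} > 0, so the point is a local minimum.
h(-13/6, 7/6) = -97/12.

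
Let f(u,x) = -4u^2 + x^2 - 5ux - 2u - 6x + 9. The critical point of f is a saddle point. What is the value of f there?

289/41

∂f/∂u = -8u - 5x - 2 = 0 and ∂f/∂x = -5u + 2x - 6 = 0, so (u, x) = (-34/41, 38/41).
The Hessian has f_{uu} = -8, f_{xx} = 2, f_{ux} = -5, giving D = -41 < 0, so the point is a saddle point.
f(-34/41, 38/41) = 289/41.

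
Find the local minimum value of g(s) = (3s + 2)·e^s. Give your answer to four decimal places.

By the product rule, g'(s) = (3s + 5)·e^s. Since e^s > 0, the only critical point is s = -5/3.
g''(-5/3) has the same sign as 3 > 0, so this is a local minimum.
g(-5/3) = (-3)·e^(-5/3) ≈ -0.5666.

-0.5666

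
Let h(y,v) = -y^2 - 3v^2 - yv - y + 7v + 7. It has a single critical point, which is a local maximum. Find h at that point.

∂h/∂y = -2y - v - 1 = 0 and ∂h/∂v = -y - 6v + 7 = 0, so (y, v) = (-13/11, 15/11).
The Hessian has h_{yy} = -2, h_{vv} = -6, h_{yv} = -1, giving D = 11 > 0 with h_{yy} < 0, so the point is a local maximum.
h(-13/11, 15/11) = 136/11.

136/11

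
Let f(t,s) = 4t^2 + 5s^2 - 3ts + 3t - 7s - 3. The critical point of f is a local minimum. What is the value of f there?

∂f/∂t = 8t - 3s + 3 = 0 and ∂f/∂s = -3t + 10s - 7 = 0, so (t, s) = (-9/71, 47/71).
The Hessian has f_{tt} = 8, f_{ss} = 10, f_{ts} = -3, giving D = 71 > 0 with f_{tt} > 0, so the point is a local minimum.
f(-9/71, 47/71) = -391/71.

-391/71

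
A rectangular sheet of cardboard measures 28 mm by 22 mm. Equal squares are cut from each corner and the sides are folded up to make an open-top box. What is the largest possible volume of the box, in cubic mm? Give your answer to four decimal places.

With cut size x, the volume is V(x) = x(28 − 2x)(22 − 2x) for 0 < x < 11.
V'(x) = 12x^2 − 200x + 616. Setting V'(x) = 0 gives x ≈ 4.0776 (the root in (0, 11)).
V''(x) = 24x − 200 is negative there, so this is the maximum; V ≈ 1120.3095.

1120.3095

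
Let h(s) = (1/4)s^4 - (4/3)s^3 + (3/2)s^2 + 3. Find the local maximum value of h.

h'(s) = s^3 - 4s^2 + 3s. Setting h'(s) = 0 gives s ∈ {0, 1, 3}.
Second-derivative test with h''(s) = 3s^2 - 8s + 3: h''(0) = 3 > 0 ⇒ local minimum; h''(1) = -2 < 0 ⇒ local maximum; h''(3) = 6 > 0 ⇒ local minimum.
So the local maximum value is h(1) = 41/12.

41/12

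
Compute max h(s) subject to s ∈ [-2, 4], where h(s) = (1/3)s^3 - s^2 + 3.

The derivative is s^2 - 2s, which vanishes at s = 0 and s = 2.
Compare values at every candidate in [-2, 4]: h(-2) = -11/3, h(0) = 3, h(2) = 5/3, h(4) = 25/3.
So the maximum is h(4) = 25/3.

25/3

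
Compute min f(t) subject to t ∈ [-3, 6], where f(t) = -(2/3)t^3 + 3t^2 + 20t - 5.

f'(t) = -2t^2 + 6t + 20, which vanishes at t = -2 and t = 5.
Compare values at every candidate in [-3, 6]: f(-3) = -20,  f(-2) = -83/3,  f(5) = 260/3,  f(6) = 79.
The minimum over the interval is -83/3, attained at t = -2.

-83/3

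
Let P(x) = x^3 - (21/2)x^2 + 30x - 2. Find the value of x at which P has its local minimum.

5

Critical points: P'(x) = 3x^2 - 21x + 30 vanishes at x = 2, 5.
Since P''(x) = 6x - 21, we get P''(2) = -9 < 0 ⇒ local maximum; P''(5) = 9 > 0 ⇒ local minimum.
Thus P has its local minimum at x = 5, with value 21/2.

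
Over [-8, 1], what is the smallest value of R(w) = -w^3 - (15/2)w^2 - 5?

R'(w) = -3w^2 - 15w, which vanishes at w = -5 and w = 0.
Evaluating at the critical points and endpoints: R(-8) = 27,  R(-5) = -135/2,  R(0) = -5,  R(1) = -27/2.
So the minimum is R(-5) = -135/2.

-135/2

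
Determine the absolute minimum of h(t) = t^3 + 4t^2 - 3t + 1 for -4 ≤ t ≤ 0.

h'(t) = 3t^2 + 8t - 3, whose only zero in [-4, 0] is t = -3.
Evaluating at the critical points and endpoints: h(-4) = 13; h(-3) = 19; h(0) = 1.
The minimum over the interval is 1, attained at t = 0.

1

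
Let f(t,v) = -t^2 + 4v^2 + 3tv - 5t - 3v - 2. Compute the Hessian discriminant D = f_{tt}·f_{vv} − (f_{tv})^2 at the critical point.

-25

∂f/∂t = -2t + 3v - 5 = 0 and ∂f/∂v = 3t + 8v - 3 = 0, so (t, v) = (-31/25, 21/25).
The Hessian has f_{tt} = -2, f_{vv} = 8, f_{tv} = 3, giving D = -25 < 0, so the point is a saddle point.
D = (-2)·(8) − (3)^2 = -25.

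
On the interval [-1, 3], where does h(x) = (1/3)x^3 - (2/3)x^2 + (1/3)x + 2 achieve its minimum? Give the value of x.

Differentiating, h'(x) = x^2 - (4/3)x + 1/3; which vanishes at x = 1/3 and x = 1.
Compare values at every candidate in [-1, 3]: h(-1) = 2/3; h(1/3) = 166/81; h(1) = 2; h(3) = 6.
So the minimum is h(-1) = 2/3.

-1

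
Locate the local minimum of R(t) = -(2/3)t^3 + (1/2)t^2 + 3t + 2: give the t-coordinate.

R'(t) = -2t^2 + t + 3 = 0 at t = -1, 3/2.
R''(t) = -4t + 1. R''(-1) = 5 > 0 ⇒ local minimum; R''(3/2) = -5 < 0 ⇒ local maximum.
Thus R has its local minimum at t = -1, with value 1/6.

-1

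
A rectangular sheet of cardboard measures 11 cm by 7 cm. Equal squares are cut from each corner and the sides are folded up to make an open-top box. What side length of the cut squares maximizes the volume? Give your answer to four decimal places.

1.3927

With cut size x, the volume is V(x) = x(11 − 2x)(7 − 2x) for 0 < x < 3.5.
V'(x) = 12x^2 − 72x + 77. Setting V'(x) = 0 gives x ≈ 1.3927 (the root in (0, 3.5)).
V''(x) = 24x − 72 is negative there, so this is the maximum; V ≈ 48.2170.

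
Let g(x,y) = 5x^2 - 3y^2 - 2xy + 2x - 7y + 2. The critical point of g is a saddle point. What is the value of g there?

∂g/∂x = 10x - 2y + 2 = 0 and ∂g/∂y = -2x - 6y - 7 = 0, so (x, y) = (-13/32, -33/32).
The Hessian has g_{xx} = 10, g_{yy} = -6, g_{xy} = -2, giving D = -64 < 0, so the point is a saddle point.
g(-13/32, -33/32) = 333/64.

333/64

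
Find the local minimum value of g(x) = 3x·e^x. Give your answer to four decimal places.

Differentiating with the product rule gives g'(x) = (3x + 3)·e^x. Since e^x > 0, the only critical point is x = -1.
g''(-1) has the same sign as 3 > 0, so this is a local minimum.
g(-1) = (-3)·e^(-1) ≈ -1.1036.

-1.1036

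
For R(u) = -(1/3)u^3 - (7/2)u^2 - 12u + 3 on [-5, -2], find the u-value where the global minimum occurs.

The derivative is -u^2 - 7u - 12, which vanishes at u = -4 and u = -3.
Candidates: R(-5) = 103/6, R(-4) = 49/3, R(-3) = 33/2, R(-2) = 47/3.
The minimum over the interval is 47/3, attained at u = -2.

-2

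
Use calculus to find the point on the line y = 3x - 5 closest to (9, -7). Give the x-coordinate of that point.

Minimize D(x)^2 = (x - 9)^2 + (3x + 2)^2.
d/dx[D^2] = 2(x - 9) + 2·3·(3x + 2) = 0 ⇒ x = 3/10.
Then y = -41/10 and the distance is √(841/10) ≈ 9.1706.

3/10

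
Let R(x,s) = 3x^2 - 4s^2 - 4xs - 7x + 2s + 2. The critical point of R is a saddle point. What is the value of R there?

∂R/∂x = 6x - 4s - 7 = 0 and ∂R/∂s = -4x - 8s + 2 = 0, so (x, s) = (1, -1/4).
The Hessian has R_{xx} = 6, R_{ss} = -8, R_{xs} = -4, giving D = -64 < 0, so the point is a saddle point.
R(1, -1/4) = -7/4.

-7/4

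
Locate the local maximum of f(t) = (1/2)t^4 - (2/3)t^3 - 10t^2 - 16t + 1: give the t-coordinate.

-1

f'(t) = 2t^3 - 2t^2 - 20t - 16 = 0 at t = -2, -1, 4.
Second-derivative test with f''(t) = 6t^2 - 4t - 20: f''(-2) = 12 > 0 ⇒ local minimum; f''(-1) = -10 < 0 ⇒ local maximum; f''(4) = 60 > 0 ⇒ local minimum.
So the local maximum value is f(-1) = 49/6.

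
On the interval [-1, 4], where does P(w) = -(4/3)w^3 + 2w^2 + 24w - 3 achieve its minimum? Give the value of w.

P'(w) = -4w^2 + 4w + 24, whose only zero in [-1, 4] is w = 3.
Candidates: P(-1) = -71/3,  P(3) = 51,  P(4) = 119/3.
The minimum over the interval is -71/3, attained at w = -1.

-1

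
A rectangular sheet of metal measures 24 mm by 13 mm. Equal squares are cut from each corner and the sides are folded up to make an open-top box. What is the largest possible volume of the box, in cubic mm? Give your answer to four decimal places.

381.6721

With cut size x, the volume is V(x) = x(24 − 2x)(13 − 2x) for 0 < x < 6.5.
V'(x) = 12x^2 − 148x + 312. Setting V'(x) = 0 gives x ≈ 2.6986 (the root in (0, 6.5)).
V''(x) = 24x − 148 is negative there, so this is the maximum; V ≈ 381.6721.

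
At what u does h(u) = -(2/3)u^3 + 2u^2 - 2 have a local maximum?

Critical points: h'(u) = -2u^2 + 4u vanishes at u = 0, 2.
Since h''(u) = -4u + 4, we get h''(0) = 4 > 0 ⇒ local minimum; h''(2) = -4 < 0 ⇒ local maximum.
So the local maximum value is h(2) = 2/3.

2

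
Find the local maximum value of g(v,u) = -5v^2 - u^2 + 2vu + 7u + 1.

261/16

∂g/∂v = -10v + 2u = 0 and ∂g/∂u = 2v - 2u + 7 = 0, so (v, u) = (7/8, 35/8).
The Hessian has g_{vv} = -10, g_{uu} = -2, g_{vu} = 2, giving D = 16 > 0 with g_{vv} < 0, so the point is a local maximum.
g(7/8, 35/8) = 261/16.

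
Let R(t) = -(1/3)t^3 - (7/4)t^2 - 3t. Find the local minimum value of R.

5/3

R'(t) = -t^2 - (7/2)t - 3. Setting R'(t) = 0 gives t ∈ {-2, -3/2}.
Since R''(t) = -2t - 7/2, we get R''(-2) = 1/2 > 0 ⇒ local minimum; R''(-3/2) = -1/2 < 0 ⇒ local maximum.
Thus R has its local minimum at t = -2, with value 5/3.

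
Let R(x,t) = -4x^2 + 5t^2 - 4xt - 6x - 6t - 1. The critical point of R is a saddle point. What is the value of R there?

7/8

∂R/∂x = -8x - 4t - 6 = 0 and ∂R/∂t = -4x + 10t - 6 = 0, so (x, t) = (-7/8, 1/4).
The Hessian has R_{xx} = -8, R_{tt} = 10, R_{xt} = -4, giving D = -96 < 0, so the point is a saddle point.
R(-7/8, 1/4) = 7/8.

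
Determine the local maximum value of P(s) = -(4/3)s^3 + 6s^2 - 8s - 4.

-20/3

P'(s) = -4s^2 + 12s - 8. Setting P'(s) = 0 gives s ∈ {1, 2}.
Second-derivative test with P''(s) = -8s + 12: P''(1) = 4 > 0 ⇒ local minimum; P''(2) = -4 < 0 ⇒ local maximum.
So the local maximum value is P(2) = -20/3.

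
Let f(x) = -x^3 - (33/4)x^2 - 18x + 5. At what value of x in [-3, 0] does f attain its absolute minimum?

Differentiating, f'(x) = -3x^2 - (33/2)x - 18; whose only zero in [-3, 0] is x = -3/2.
Compare values at every candidate in [-3, 0]: f(-3) = 47/4; f(-3/2) = 269/16; f(0) = 5.
Hence the absolute minimum is 5 at x = 0.

0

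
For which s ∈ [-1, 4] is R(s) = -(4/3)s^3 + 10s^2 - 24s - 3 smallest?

4

R'(s) = -4s^2 + 20s - 24, which vanishes at s = 2 and s = 3.
Compare values at every candidate in [-1, 4]: R(-1) = 97/3, R(2) = -65/3, R(3) = -21, R(4) = -73/3.
So the minimum is R(4) = -73/3.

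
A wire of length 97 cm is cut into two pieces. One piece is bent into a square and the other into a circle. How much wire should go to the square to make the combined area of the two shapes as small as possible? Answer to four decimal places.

Let x be the length used for the square. Square side x/4; circle radius (97−x)/(2π).
A(x) = (x/4)² + π·((97−x)/(2π))² = x²/16 + (97−x)²/(4π) for 0 ≤ x ≤ 97. A'(x) = x/8 − (97−x)/(2π) = 0 gives x = 4·97/(π+4) ≈ 54.3296.
A'' = 1/8 + 1/(2π) > 0, so this gives the minimum combined area; x ≈ 54.3296 cm to the square.

54.3296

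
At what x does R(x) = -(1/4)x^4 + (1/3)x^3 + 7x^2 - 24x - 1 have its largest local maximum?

Critical points: R'(x) = -x^3 + x^2 + 14x - 24 vanishes at x = -4, 2, 3.
Since R''(x) = -3x^2 + 2x + 14, we get R''(-4) = -42 < 0 ⇒ local maximum; R''(2) = 6 > 0 ⇒ local minimum; R''(3) = -7 < 0 ⇒ local maximum.
So the largest local maximum value is R(-4) = 365/3.

-4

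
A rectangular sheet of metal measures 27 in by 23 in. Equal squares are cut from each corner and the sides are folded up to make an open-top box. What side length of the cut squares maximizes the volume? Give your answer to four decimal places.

With cut size x, the volume is V(x) = x(27 − 2x)(23 − 2x) for 0 < x < 11.5.
V'(x) = 12x^2 − 200x + 621. Setting V'(x) = 0 gives x ≈ 4.1269 (the root in (0, 11.5)).
V''(x) = 24x − 200 is negative there, so this is the maximum; V ≈ 1140.8205.

4.1269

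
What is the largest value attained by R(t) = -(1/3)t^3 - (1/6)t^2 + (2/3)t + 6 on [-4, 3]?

Differentiating, R'(t) = -t^2 - (1/3)t + 2/3; which vanishes at t = -1 and t = 2/3.
Evaluating at the critical points and endpoints: R(-4) = 22, R(-1) = 11/2, R(2/3) = 508/81, R(3) = -5/2.
So the maximum is R(-4) = 22.

22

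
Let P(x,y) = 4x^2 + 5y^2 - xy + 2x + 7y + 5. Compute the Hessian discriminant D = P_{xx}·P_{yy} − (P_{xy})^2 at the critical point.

∂P/∂x = 8x - y + 2 = 0 and ∂P/∂y = -x + 10y + 7 = 0, so (x, y) = (-27/79, -58/79).
The Hessian has P_{xx} = 8, P_{yy} = 10, P_{xy} = -1, giving D = 79 > 0 with P_{xx} > 0, so the point is a local minimum.
D = (8)·(10) − (-1)^2 = 79.

79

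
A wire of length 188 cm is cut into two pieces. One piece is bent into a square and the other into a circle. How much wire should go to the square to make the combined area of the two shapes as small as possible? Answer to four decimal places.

105.2986

Let x be the length used for the square. Square side x/4; circle radius (188−x)/(2π).
A(x) = (x/4)² + π·((188−x)/(2π))² = x²/16 + (188−x)²/(4π) for 0 ≤ x ≤ 188. A'(x) = x/8 − (188−x)/(2π) = 0 gives x = 4·188/(π+4) ≈ 105.2986.
A'' = 1/8 + 1/(2π) > 0, so this gives the minimum combined area; x ≈ 105.2986 cm to the square.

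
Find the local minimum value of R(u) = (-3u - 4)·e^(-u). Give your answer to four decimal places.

-4.1868

Differentiating with the product rule gives R'(u) = (3u + 1)·e^(-u). Since e^(-u) > 0, the only critical point is u = -1/3.
R''(-1/3) has the same sign as 3 > 0, so this is a local minimum.
R(-1/3) = (-3)·e^(1/3) ≈ -4.1868.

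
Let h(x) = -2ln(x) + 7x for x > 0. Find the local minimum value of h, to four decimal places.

h'(x) = -2/x + 7 = 0 gives x = 2/7.
h''(x) = 2/x², which is positive for x > 0, so this is a local minimum.
h(2/7) = -2·ln(2/7) + 2 ≈ 4.5055.

4.5055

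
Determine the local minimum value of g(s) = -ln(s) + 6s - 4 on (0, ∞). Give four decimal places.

g'(s) = -1/s + 6 = 0 gives s = 1/6.
g''(s) = 1/s², which is positive for s > 0, so this is a local minimum.
g(1/6) = -1·ln(1/6) + 1 - 4 ≈ -1.2082.

-1.2082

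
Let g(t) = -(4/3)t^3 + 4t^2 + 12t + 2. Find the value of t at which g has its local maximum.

3

g'(t) = -4t^2 + 8t + 12. Setting g'(t) = 0 gives t ∈ {-1, 3}.
Since g''(t) = -8t + 8, we get g''(-1) = 16 > 0 ⇒ local minimum; g''(3) = -16 < 0 ⇒ local maximum.
Thus g has its local maximum at t = 3, with value 38.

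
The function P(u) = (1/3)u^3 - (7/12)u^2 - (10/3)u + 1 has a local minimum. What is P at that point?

Critical points: P'(u) = u^2 - (7/6)u - 10/3 vanishes at u = -4/3, 5/2.
Second-derivative test with P''(u) = 2u - 7/6: P''(-4/3) = -23/6 < 0 ⇒ local maximum; P''(5/2) = 23/6 > 0 ⇒ local minimum.
Thus P has its local minimum at u = 5/2, with value -277/48.

-277/48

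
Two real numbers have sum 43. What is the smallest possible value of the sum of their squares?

1849/2

With a + b = 43, a^2 + b^2 = a^2 + (43 − a)^2.
The derivative 2a − 2(43 − a) = 4a − 86 vanishes at a = 43/2; second derivative 4 > 0, a minimum.
The minimum is 2·(43/2)^2 = 1849/2.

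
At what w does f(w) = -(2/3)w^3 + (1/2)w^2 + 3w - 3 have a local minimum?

-1

f'(w) = -2w^2 + w + 3 = 0 at w = -1, 3/2.
Second-derivative test with f''(w) = -4w + 1: f''(-1) = 5 > 0 ⇒ local minimum; f''(3/2) = -5 < 0 ⇒ local maximum.
The local minimum is f(-1) = -29/6.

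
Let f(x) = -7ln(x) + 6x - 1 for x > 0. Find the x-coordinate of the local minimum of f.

f'(x) = -7/x + 6 = 0 gives x = 7/6.
f''(x) = 7/x², which is positive for x > 0, so this is a local minimum.
f(7/6) = -7·ln(7/6) + 7 - 1 ≈ 4.9209.

7/6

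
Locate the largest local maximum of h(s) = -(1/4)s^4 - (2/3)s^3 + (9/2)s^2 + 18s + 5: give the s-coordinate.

3

Critical points: h'(s) = -s^3 - 2s^2 + 9s + 18 vanishes at s = -3, -2, 3.
h''(s) = -3s^2 - 4s + 9. h''(-3) = -6 < 0 ⇒ local maximum; h''(-2) = 5 > 0 ⇒ local minimum; h''(3) = -30 < 0 ⇒ local maximum.
The largest local maximum is h(3) = 245/4.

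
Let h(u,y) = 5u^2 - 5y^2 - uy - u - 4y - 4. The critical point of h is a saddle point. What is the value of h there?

∂h/∂u = 10u - y - 1 = 0 and ∂h/∂y = -u - 10y - 4 = 0, so (u, y) = (6/101, -41/101).
The Hessian has h_{uu} = 10, h_{yy} = -10, h_{uy} = -1, giving D = -101 < 0, so the point is a saddle point.
h(6/101, -41/101) = -325/101.

-325/101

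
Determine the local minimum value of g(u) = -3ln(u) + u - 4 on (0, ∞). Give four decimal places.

g'(u) = -3/u + 1 = 0 gives u = 3.
g''(u) = 3/u², which is positive for u > 0, so this is a local minimum.
g(3) = -3·ln(3) + 3 - 4 ≈ -4.2958.

-4.2958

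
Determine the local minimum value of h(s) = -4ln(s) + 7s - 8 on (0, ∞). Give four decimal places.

h'(s) = -4/s + 7 = 0 gives s = 4/7.
h''(s) = 4/s², which is positive for s > 0, so this is a local minimum.
h(4/7) = -4·ln(4/7) + 4 - 8 ≈ -1.7615.

-1.7615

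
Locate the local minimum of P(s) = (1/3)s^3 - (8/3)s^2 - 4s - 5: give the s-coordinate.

6

Critical points: P'(s) = s^2 - (16/3)s - 4 vanishes at s = -2/3, 6.
Second-derivative test with P''(s) = 2s - 16/3: P''(-2/3) = -20/3 < 0 ⇒ local maximum; P''(6) = 20/3 > 0 ⇒ local minimum.
The local minimum is P(6) = -53.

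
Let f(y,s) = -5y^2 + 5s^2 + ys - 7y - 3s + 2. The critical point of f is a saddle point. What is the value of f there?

381/101

∂f/∂y = -10y + s - 7 = 0 and ∂f/∂s = y + 10s - 3 = 0, so (y, s) = (-67/101, 37/101).
The Hessian has f_{yy} = -10, f_{ss} = 10, f_{ys} = 1, giving D = -101 < 0, so the point is a saddle point.
f(-67/101, 37/101) = 381/101.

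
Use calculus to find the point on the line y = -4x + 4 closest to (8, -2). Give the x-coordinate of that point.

Minimize D(x)^2 = (x - 8)^2 + (-4x + 6)^2.
d/dx[D^2] = 2(x - 8) + 2·(-4)·(-4x + 6) = 0 ⇒ x = 32/17.
Then y = -60/17 and the distance is √(676/17) ≈ 6.3059.

32/17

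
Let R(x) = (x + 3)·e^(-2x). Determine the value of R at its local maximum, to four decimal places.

74.2066

Differentiating with the product rule gives R'(x) = (-2x - 5)·e^(-2x). Since e^(-2x) > 0, the only critical point is x = -5/2.
R''(-5/2) has the same sign as -2 < 0, so this is a local maximum.
R(-5/2) = (1/2)·e^(5) ≈ 74.2066.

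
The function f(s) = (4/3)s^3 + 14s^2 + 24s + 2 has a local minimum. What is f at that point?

-28/3

Critical points: f'(s) = 4s^2 + 28s + 24 vanishes at s = -6, -1.
f''(s) = 8s + 28. f''(-6) = -20 < 0 ⇒ local maximum; f''(-1) = 20 > 0 ⇒ local minimum.
The local minimum is f(-1) = -28/3.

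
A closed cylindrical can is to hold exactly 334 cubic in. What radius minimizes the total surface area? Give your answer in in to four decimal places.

With radius r and height h, πr²h = 334 so h = 334/(πr²), and S(r) = 2πr² + 2πrh = 2πr² + 2·334/r.
S'(r) = 4πr − 2·334/r² = 0 ⇒ r³ = 334/(2π), so r ≈ 3.7600 and h = 2r ≈ 7.5200.
S''(r) = 4π + 4·334/r³ > 0, so this is the minimum; S ≈ 266.4887.

3.7600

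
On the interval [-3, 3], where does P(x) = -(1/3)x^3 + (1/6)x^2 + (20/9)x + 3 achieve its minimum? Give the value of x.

Differentiating, P'(x) = -x^2 + (1/3)x + 20/9; which vanishes at x = -4/3 and x = 5/3.
Compare values at every candidate in [-3, 3]: P(-3) = 41/6; P(-4/3) = 91/81; P(5/3) = 911/162; P(3) = 13/6.
The minimum over the interval is 91/81, attained at x = -4/3.

-4/3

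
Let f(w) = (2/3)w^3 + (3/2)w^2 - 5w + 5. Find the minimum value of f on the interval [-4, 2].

13/6

The derivative is 2w^2 + 3w - 5, which vanishes at w = -5/2 and w = 1.
Compare values at every candidate in [-4, 2]: f(-4) = 19/3,  f(-5/2) = 395/24,  f(1) = 13/6,  f(2) = 19/3.
So the minimum is f(1) = 13/6.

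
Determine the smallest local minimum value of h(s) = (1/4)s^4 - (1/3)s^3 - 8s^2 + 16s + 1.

-317/3

Critical points: h'(s) = s^3 - s^2 - 16s + 16 vanishes at s = -4, 1, 4.
h''(s) = 3s^2 - 2s - 16. h''(-4) = 40 > 0 ⇒ local minimum; h''(1) = -15 < 0 ⇒ local maximum; h''(4) = 24 > 0 ⇒ local minimum.
The smallest local minimum is h(-4) = -317/3.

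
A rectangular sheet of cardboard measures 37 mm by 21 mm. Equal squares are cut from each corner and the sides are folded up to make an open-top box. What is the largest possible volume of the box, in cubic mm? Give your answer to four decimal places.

With cut size x, the volume is V(x) = x(37 − 2x)(21 − 2x) for 0 < x < 10.5.
V'(x) = 12x^2 − 232x + 777. Setting V'(x) = 0 gives x ≈ 4.3099 (the root in (0, 10.5)).
V''(x) = 24x − 232 is negative there, so this is the maximum; V ≈ 1514.2944.

1514.2944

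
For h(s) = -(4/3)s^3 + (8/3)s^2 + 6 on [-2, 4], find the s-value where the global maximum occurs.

-2

The derivative is -4s^2 + (16/3)s, which vanishes at s = 0 and s = 4/3.
Compare values at every candidate in [-2, 4]: h(-2) = 82/3; h(0) = 6; h(4/3) = 614/81; h(4) = -110/3.
Hence the absolute maximum is 82/3 at s = -2.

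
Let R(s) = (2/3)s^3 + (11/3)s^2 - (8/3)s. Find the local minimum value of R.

-37/81

R'(s) = 2s^2 + (22/3)s - 8/3 = 0 at s = -4, 1/3.
Since R''(s) = 4s + 22/3, we get R''(-4) = -26/3 < 0 ⇒ local maximum; R''(1/3) = 26/3 > 0 ⇒ local minimum.
Thus R has its local minimum at s = 1/3, with value -37/81.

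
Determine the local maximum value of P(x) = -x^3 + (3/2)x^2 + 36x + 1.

Critical points: P'(x) = -3x^2 + 3x + 36 vanishes at x = -3, 4.
P''(x) = -6x + 3. P''(-3) = 21 > 0 ⇒ local minimum; P''(4) = -21 < 0 ⇒ local maximum.
The local maximum is P(4) = 105.

105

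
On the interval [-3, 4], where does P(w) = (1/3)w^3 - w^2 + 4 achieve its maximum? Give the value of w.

The derivative is w^2 - 2w, which vanishes at w = 0 and w = 2.
Candidates: P(-3) = -14,  P(0) = 4,  P(2) = 8/3,  P(4) = 28/3.
The maximum over the interval is 28/3, attained at w = 4.

4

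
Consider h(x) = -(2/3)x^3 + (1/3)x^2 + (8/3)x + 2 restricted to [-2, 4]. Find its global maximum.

370/81

h'(x) = -2x^2 + (2/3)x + 8/3, which vanishes at x = -1 and x = 4/3.
Candidates: h(-2) = 10/3; h(-1) = 1/3; h(4/3) = 370/81; h(4) = -74/3.
Hence the absolute maximum is 370/81 at x = 4/3.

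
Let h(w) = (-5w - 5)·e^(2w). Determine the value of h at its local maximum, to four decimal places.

0.1245

h'(w) = (-5)·e^(2w) + (-5w - 5)·2·e^(2w) = (-10w - 15)·e^(2w). Since e^(2w) > 0, the only critical point is w = -3/2.
h''(-3/2) has the same sign as -10 < 0, so this is a local maximum.
h(-3/2) = (5/2)·e^(-3) ≈ 0.1245.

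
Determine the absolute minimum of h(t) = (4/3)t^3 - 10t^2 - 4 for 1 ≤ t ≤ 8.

h'(t) = 4t^2 - 20t, whose only zero in [1, 8] is t = 5.
Compare values at every candidate in [1, 8]: h(1) = -38/3; h(5) = -262/3; h(8) = 116/3.
So the minimum is h(5) = -262/3.

-262/3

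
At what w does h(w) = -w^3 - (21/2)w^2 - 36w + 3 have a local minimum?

-4

Critical points: h'(w) = -3w^2 - 21w - 36 vanishes at w = -4, -3.
Since h''(w) = -6w - 21, we get h''(-4) = 3 > 0 ⇒ local minimum; h''(-3) = -3 < 0 ⇒ local maximum.
The local minimum is h(-4) = 43.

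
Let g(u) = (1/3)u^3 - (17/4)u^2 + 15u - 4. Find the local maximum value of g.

583/48

g'(u) = u^2 - (17/2)u + 15 = 0 at u = 5/2, 6.
Since g''(u) = 2u - 17/2, we get g''(5/2) = -7/2 < 0 ⇒ local maximum; g''(6) = 7/2 > 0 ⇒ local minimum.
Thus g has its local maximum at u = 5/2, with value 583/48.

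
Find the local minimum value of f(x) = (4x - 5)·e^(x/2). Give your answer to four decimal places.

-5.4983

Differentiating with the product rule gives f'(x) = (2x + 3/2)·e^(x/2). Since e^(x/2) > 0, the only critical point is x = -3/4.
f''(-3/4) has the same sign as 2 > 0, so this is a local minimum.
f(-3/4) = (-8)·e^(-3/8) ≈ -5.4983.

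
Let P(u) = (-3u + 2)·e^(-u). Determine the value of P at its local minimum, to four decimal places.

-0.5666

P'(u) = (-3)·e^(-u) + (-3u + 2)·(-1)·e^(-u) = (3u - 5)·e^(-u). Since e^(-u) > 0, the only critical point is u = 5/3.
P''(5/3) has the same sign as 3 > 0, so this is a local minimum.
P(5/3) = (-3)·e^(-5/3) ≈ -0.5666.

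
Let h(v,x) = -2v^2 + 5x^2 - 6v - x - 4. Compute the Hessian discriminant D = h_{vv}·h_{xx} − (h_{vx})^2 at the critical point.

-40

∂h/∂v = -4v - 6 = 0 and ∂h/∂x = 10x - 1 = 0, so (v, x) = (-3/2, 1/10).
The Hessian has h_{vv} = -4, h_{xx} = 10, h_{vx} = 0, giving D = -40 < 0, so the point is a saddle point.
D = (-4)·(10) − (0)^2 = -40.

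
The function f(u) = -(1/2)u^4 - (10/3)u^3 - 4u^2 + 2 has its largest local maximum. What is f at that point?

70/3

f'(u) = -2u^3 - 10u^2 - 8u = 0 at u = -4, -1, 0.
Since f''(u) = -6u^2 - 20u - 8, we get f''(-4) = -24 < 0 ⇒ local maximum; f''(-1) = 6 > 0 ⇒ local minimum; f''(0) = -8 < 0 ⇒ local maximum.
Thus f has its largest local maximum at u = -4, with value 70/3.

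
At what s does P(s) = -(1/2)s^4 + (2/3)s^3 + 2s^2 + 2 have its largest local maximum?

Critical points: P'(s) = -2s^3 + 2s^2 + 4s vanishes at s = -1, 0, 2.
Second-derivative test with P''(s) = -6s^2 + 4s + 4: P''(-1) = -6 < 0 ⇒ local maximum; P''(0) = 4 > 0 ⇒ local minimum; P''(2) = -12 < 0 ⇒ local maximum.
Thus P has its largest local maximum at s = 2, with value 22/3.

2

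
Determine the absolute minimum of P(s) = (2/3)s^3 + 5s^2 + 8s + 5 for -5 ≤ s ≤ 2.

The derivative is 2s^2 + 10s + 8, which vanishes at s = -4 and s = -1.
Candidates: P(-5) = 20/3, P(-4) = 31/3, P(-1) = 4/3, P(2) = 139/3.
The minimum over the interval is 4/3, attained at s = -1.

4/3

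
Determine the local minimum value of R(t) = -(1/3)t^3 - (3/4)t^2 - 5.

-89/16

R'(t) = -t^2 - (3/2)t. Setting R'(t) = 0 gives t ∈ {-3/2, 0}.
R''(t) = -2t - 3/2. R''(-3/2) = 3/2 > 0 ⇒ local minimum; R''(0) = -3/2 < 0 ⇒ local maximum.
So the local minimum value is R(-3/2) = -89/16.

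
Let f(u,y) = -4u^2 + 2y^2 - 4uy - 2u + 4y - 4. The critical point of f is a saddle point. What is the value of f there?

∂f/∂u = -8u - 4y - 2 = 0 and ∂f/∂y = -4u + 4y + 4 = 0, so (u, y) = (1/6, -5/6).
The Hessian has f_{uu} = -8, f_{yy} = 4, f_{uy} = -4, giving D = -48 < 0, so the point is a saddle point.
f(1/6, -5/6) = -35/6.

-35/6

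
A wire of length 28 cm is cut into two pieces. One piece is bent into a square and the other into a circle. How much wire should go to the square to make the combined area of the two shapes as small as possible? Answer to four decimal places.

15.6828

Let x be the length used for the square. Square side x/4; circle radius (28−x)/(2π).
A(x) = (x/4)² + π·((28−x)/(2π))² = x²/16 + (28−x)²/(4π) for 0 ≤ x ≤ 28. A'(x) = x/8 − (28−x)/(2π) = 0 gives x = 4·28/(π+4) ≈ 15.6828.
A'' = 1/8 + 1/(2π) > 0, so this gives the minimum combined area; x ≈ 15.6828 cm to the square.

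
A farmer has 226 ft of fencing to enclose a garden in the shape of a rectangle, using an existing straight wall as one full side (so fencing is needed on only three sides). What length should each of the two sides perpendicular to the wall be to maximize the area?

Let the sides perpendicular to the wall have length x and the parallel side y, so 2x + y = 226 and the area is A = xy = x(226 − 2x).
A'(x) = 226 − 4x = 0 gives x = 113/2, and A''(x) = −4 < 0 confirms a maximum.
Then y = 226 − 2·113/2 = 113 and A = 12769/2.

113/2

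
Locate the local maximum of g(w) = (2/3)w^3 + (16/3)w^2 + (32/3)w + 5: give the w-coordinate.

g'(w) = 2w^2 + (32/3)w + 32/3. Setting g'(w) = 0 gives w ∈ {-4, -4/3}.
g''(w) = 4w + 32/3. g''(-4) = -16/3 < 0 ⇒ local maximum; g''(-4/3) = 16/3 > 0 ⇒ local minimum.
The local maximum is g(-4) = 5.

-4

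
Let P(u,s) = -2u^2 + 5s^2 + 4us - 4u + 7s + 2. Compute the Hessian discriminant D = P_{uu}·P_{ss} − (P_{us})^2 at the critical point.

-56

∂P/∂u = -4u + 4s - 4 = 0 and ∂P/∂s = 4u + 10s + 7 = 0, so (u, s) = (-17/14, -3/14).
The Hessian has P_{uu} = -4, P_{ss} = 10, P_{us} = 4, giving D = -56 < 0, so the point is a saddle point.
D = (-4)·(10) − (4)^2 = -56.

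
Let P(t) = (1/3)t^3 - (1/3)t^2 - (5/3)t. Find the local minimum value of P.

Critical points: P'(t) = t^2 - (2/3)t - 5/3 vanishes at t = -1, 5/3.
Second-derivative test with P''(t) = 2t - 2/3: P''(-1) = -8/3 < 0 ⇒ local maximum; P''(5/3) = 8/3 > 0 ⇒ local minimum.
The local minimum is P(5/3) = -175/81.

-175/81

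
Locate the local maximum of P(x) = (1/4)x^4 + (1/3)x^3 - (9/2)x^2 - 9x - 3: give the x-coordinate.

-1

Critical points: P'(x) = x^3 + x^2 - 9x - 9 vanishes at x = -3, -1, 3.
P''(x) = 3x^2 + 2x - 9. P''(-3) = 12 > 0 ⇒ local minimum; P''(-1) = -8 < 0 ⇒ local maximum; P''(3) = 24 > 0 ⇒ local minimum.
Thus P has its local maximum at x = -1, with value 17/12.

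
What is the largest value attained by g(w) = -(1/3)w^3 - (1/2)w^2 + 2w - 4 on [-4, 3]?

g'(w) = -w^2 - w + 2, which vanishes at w = -2 and w = 1.
Candidates: g(-4) = 4/3,  g(-2) = -22/3,  g(1) = -17/6,  g(3) = -23/2.
So the maximum is g(-4) = 4/3.

4/3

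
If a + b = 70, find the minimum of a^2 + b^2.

2450

With a + b = 70, a^2 + b^2 = a^2 + (70 − a)^2.
The derivative 2a − 2(70 − a) = 4a − 140 vanishes at a = 35; second derivative 4 > 0, a minimum.
The minimum is 2·(35)^2 = 2450.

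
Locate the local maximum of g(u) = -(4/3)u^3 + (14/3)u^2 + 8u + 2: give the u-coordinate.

g'(u) = -4u^2 + (28/3)u + 8 = 0 at u = -2/3, 3.
Since g''(u) = -8u + 28/3, we get g''(-2/3) = 44/3 > 0 ⇒ local minimum; g''(3) = -44/3 < 0 ⇒ local maximum.
Thus g has its local maximum at u = 3, with value 32.

3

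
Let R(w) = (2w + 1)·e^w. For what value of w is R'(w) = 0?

Differentiating with the product rule gives R'(w) = (2w + 3)·e^w. Since e^w > 0, the only critical point is w = -3/2.
R''(-3/2) has the same sign as 2 > 0, so this is a local minimum.
R(-3/2) = (-2)·e^(-3/2) ≈ -0.4463.

-3/2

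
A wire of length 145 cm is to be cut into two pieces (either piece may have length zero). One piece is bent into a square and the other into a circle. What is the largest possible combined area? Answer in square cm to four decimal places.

1673.1163

Let x be the length used for the square. Square side x/4; circle radius (145−x)/(2π).
A(x) = (x/4)² + π·((145−x)/(2π))² = x²/16 + (145−x)²/(4π) for 0 ≤ x ≤ 145. A'(x) = x/8 − (145−x)/(2π) = 0 gives x = 4·145/(π+4) ≈ 81.2144.
A'' > 0, so the interior critical point is a minimum; the maximum is at an endpoint. A(0) = 1673.1163 and A(145) = 1314.0625, so the largest area is 1673.1163.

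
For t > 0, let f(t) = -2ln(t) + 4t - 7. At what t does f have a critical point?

f'(t) = -2/t + 4 = 0 gives t = 1/2.
f''(t) = 2/t², which is positive for t > 0, so this is a local minimum.
f(1/2) = -2·ln(1/2) + 2 - 7 ≈ -3.6137.

1/2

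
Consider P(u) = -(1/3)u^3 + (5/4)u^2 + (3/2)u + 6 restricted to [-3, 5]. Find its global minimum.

P'(u) = -u^2 + (5/2)u + 3/2, which vanishes at u = -1/2 and u = 3.
Evaluating at the critical points and endpoints: P(-3) = 87/4; P(-1/2) = 269/48; P(3) = 51/4; P(5) = 37/12.
So the minimum is P(5) = 37/12.

37/12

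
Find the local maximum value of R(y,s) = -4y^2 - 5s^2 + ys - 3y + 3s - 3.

-165/79

∂R/∂y = -8y + s - 3 = 0 and ∂R/∂s = y - 10s + 3 = 0, so (y, s) = (-27/79, 21/79).
The Hessian has R_{yy} = -8, R_{ss} = -10, R_{ys} = 1, giving D = 79 > 0 with R_{yy} < 0, so the point is a local maximum.
R(-27/79, 21/79) = -165/79.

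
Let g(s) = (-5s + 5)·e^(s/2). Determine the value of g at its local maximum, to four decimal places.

Differentiating with the product rule gives g'(s) = (-(5/2)s - 5/2)·e^(s/2). Since e^(s/2) > 0, the only critical point is s = -1.
g''(-1) has the same sign as -5/2 < 0, so this is a local maximum.
g(-1) = (10)·e^(-1/2) ≈ 6.0653.

6.0653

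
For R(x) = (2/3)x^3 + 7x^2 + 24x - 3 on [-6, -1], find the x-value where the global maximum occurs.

R'(x) = 2x^2 + 14x + 24, which vanishes at x = -4 and x = -3.
Evaluating at the critical points and endpoints: R(-6) = -39, R(-4) = -89/3, R(-3) = -30, R(-1) = -62/3.
Hence the absolute maximum is -62/3 at x = -1.

-1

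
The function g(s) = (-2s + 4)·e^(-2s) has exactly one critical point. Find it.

Differentiating with the product rule gives g'(s) = (4s - 10)·e^(-2s). Since e^(-2s) > 0, the only critical point is s = 5/2.
g''(5/2) has the same sign as 4 > 0, so this is a local minimum.
g(5/2) = (-1)·e^(-5) ≈ -0.0067.

5/2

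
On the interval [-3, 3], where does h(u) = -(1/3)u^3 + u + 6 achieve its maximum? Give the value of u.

Differentiating, h'(u) = -u^2 + 1; which vanishes at u = -1 and u = 1.
Evaluating at the critical points and endpoints: h(-3) = 12,  h(-1) = 16/3,  h(1) = 20/3,  h(3) = 0.
So the maximum is h(-3) = 12.

-3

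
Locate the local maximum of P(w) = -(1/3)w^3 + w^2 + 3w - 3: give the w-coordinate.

P'(w) = -w^2 + 2w + 3. Setting P'(w) = 0 gives w ∈ {-1, 3}.
P''(w) = -2w + 2. P''(-1) = 4 > 0 ⇒ local minimum; P''(3) = -4 < 0 ⇒ local maximum.
The local maximum is P(3) = 6.

3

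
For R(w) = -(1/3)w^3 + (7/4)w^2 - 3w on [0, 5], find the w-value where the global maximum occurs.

The derivative is -w^2 + (7/2)w - 3, which vanishes at w = 3/2 and w = 2.
Candidates: R(0) = 0, R(3/2) = -27/16, R(2) = -5/3, R(5) = -155/12.
So the maximum is R(0) = 0.

0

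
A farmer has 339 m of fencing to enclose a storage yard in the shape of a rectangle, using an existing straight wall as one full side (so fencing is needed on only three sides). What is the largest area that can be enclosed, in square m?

Let the sides perpendicular to the wall have length x and the parallel side y, so 2x + y = 339 and the area is A = xy = x(339 − 2x).
A'(x) = 339 − 4x = 0 gives x = 339/4, and A''(x) = −4 < 0 confirms a maximum.
Then y = 339 − 2·339/4 = 339/2 and A = 114921/8.

114921/8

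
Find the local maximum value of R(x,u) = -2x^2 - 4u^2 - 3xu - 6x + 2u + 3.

257/23

∂R/∂x = -4x - 3u - 6 = 0 and ∂R/∂u = -3x - 8u + 2 = 0, so (x, u) = (-54/23, 26/23).
The Hessian has R_{xx} = -4, R_{uu} = -8, R_{xu} = -3, giving D = 23 > 0 with R_{xx} < 0, so the point is a local maximum.
R(-54/23, 26/23) = 257/23.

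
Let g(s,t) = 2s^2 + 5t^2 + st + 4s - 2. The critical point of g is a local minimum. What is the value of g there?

-158/39

∂g/∂s = 4s + t + 4 = 0 and ∂g/∂t = s + 10t = 0, so (s, t) = (-40/39, 4/39).
The Hessian has g_{ss} = 4, g_{tt} = 10, g_{st} = 1, giving D = 39 > 0 with g_{ss} > 0, so the point is a local minimum.
g(-40/39, 4/39) = -158/39.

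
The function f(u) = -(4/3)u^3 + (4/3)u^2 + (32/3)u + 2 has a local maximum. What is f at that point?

f'(u) = -4u^2 + (8/3)u + 32/3. Setting f'(u) = 0 gives u ∈ {-4/3, 2}.
f''(u) = -8u + 8/3. f''(-4/3) = 40/3 > 0 ⇒ local minimum; f''(2) = -40/3 < 0 ⇒ local maximum.
The local maximum is f(2) = 18.

18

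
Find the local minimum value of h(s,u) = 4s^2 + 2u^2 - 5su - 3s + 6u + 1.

∂h/∂s = 8s - 5u - 3 = 0 and ∂h/∂u = -5s + 4u + 6 = 0, so (s, u) = (-18/7, -33/7).
The Hessian has h_{ss} = 8, h_{uu} = 4, h_{su} = -5, giving D = 7 > 0 with h_{ss} > 0, so the point is a local minimum.
h(-18/7, -33/7) = -65/7.

-65/7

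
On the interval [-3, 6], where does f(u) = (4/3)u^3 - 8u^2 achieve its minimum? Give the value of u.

-3

Differentiating, f'(u) = 4u^2 - 16u; which vanishes at u = 0 and u = 4.
Candidates: f(-3) = -108; f(0) = 0; f(4) = -128/3; f(6) = 0.
The minimum over the interval is -108, attained at u = -3.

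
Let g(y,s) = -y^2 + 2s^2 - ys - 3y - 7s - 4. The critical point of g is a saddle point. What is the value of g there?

-46/9

∂g/∂y = -2y - s - 3 = 0 and ∂g/∂s = -y + 4s - 7 = 0, so (y, s) = (-19/9, 11/9).
The Hessian has g_{yy} = -2, g_{ss} = 4, g_{ys} = -1, giving D = -9 < 0, so the point is a saddle point.
g(-19/9, 11/9) = -46/9.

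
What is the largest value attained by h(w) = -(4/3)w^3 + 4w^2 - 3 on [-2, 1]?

Differentiating, h'(w) = -4w^2 + 8w; whose only zero in [-2, 1] is w = 0.
Candidates: h(-2) = 71/3, h(0) = -3, h(1) = -1/3.
So the maximum is h(-2) = 71/3.

71/3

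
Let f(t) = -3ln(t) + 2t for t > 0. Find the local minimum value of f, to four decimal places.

f'(t) = -3/t + 2 = 0 gives t = 3/2.
f''(t) = 3/t², which is positive for t > 0, so this is a local minimum.
f(3/2) = -3·ln(3/2) + 3 ≈ 1.7836.

1.7836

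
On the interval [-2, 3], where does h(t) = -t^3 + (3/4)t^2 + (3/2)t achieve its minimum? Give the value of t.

Differentiating, h'(t) = -3t^2 + (3/2)t + 3/2; which vanishes at t = -1/2 and t = 1.
Compare values at every candidate in [-2, 3]: h(-2) = 8; h(-1/2) = -7/16; h(1) = 5/4; h(3) = -63/4.
The minimum over the interval is -63/4, attained at t = 3.

3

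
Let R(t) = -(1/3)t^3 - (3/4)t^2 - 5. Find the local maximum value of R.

R'(t) = -t^2 - (3/2)t = 0 at t = -3/2, 0.
R''(t) = -2t - 3/2. R''(-3/2) = 3/2 > 0 ⇒ local minimum; R''(0) = -3/2 < 0 ⇒ local maximum.
So the local maximum value is R(0) = -5.

-5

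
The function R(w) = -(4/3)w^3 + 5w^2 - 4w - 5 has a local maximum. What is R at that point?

-11/3

R'(w) = -4w^2 + 10w - 4 = 0 at w = 1/2, 2.
R''(w) = -8w + 10. R''(1/2) = 6 > 0 ⇒ local minimum; R''(2) = -6 < 0 ⇒ local maximum.
Thus R has its local maximum at w = 2, with value -11/3.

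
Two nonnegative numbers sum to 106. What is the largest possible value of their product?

With x + y = 106, the product is P(x) = x(106 − x).
P'(x) = 106 − 2x = 0 gives x = 53; P'' = −2 < 0, so this is the maximum.
P = 53·53 = 2809.

2809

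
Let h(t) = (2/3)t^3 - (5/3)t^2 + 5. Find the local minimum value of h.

Critical points: h'(t) = 2t^2 - (10/3)t vanishes at t = 0, 5/3.
Second-derivative test with h''(t) = 4t - 10/3: h''(0) = -10/3 < 0 ⇒ local maximum; h''(5/3) = 10/3 > 0 ⇒ local minimum.
So the local minimum value is h(5/3) = 280/81.

280/81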